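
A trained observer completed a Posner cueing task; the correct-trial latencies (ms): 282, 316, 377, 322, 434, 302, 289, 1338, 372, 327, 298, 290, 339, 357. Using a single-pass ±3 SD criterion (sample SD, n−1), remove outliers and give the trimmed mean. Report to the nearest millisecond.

n = 14, ΣRT = 5643, M = 403.071
Σ(x−M)² = 964572.93; s = √(964572.93/13) = 272.393
Cutoffs: 403.071 ± 3·272.393 → [-414.1, 1220.3]
Outside: 1338 → excluded.
Retained (n=13): Σ = 4305, mean = 4305/13 = 331.154

331 ms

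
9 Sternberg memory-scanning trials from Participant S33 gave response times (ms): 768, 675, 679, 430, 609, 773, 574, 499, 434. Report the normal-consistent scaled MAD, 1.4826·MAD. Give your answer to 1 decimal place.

Sorted: 430, 434, 499, 574, 609, 675, 679, 768, 773 → median = 609
|x − 609| sorted: 0, 35, 66, 70, 110, 159, 164, 175, 179 → MAD = 110
Robust SD ≈ 1.4826 × 110 = 163.086

163.1 ms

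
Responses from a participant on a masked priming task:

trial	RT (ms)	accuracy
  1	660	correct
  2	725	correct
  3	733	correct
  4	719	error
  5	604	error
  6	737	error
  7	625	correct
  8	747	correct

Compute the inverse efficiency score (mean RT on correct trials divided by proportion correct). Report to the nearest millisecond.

Correct trials (n=5): 660, 725, 733, 625, 747
Mean correct RT = 3490/5 = 698.0000 ms
Proportion correct = 5/8
IES = 698.0000 / (5/8) = 1116.800 ms

1117 ms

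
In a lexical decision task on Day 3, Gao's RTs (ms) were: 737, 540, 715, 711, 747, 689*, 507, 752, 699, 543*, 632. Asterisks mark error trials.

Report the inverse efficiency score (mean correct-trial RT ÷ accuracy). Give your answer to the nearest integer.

820 ms

Correct trials (n=9): 737, 540, 715, 711, 747, 507, 752, 699, 632
Mean correct RT = 6040/9 = 671.1111 ms
Proportion correct = 9/11
IES = 671.1111 / (9/11) = 820.247 ms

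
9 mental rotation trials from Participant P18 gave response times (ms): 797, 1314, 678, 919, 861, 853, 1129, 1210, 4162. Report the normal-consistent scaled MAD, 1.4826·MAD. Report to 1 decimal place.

311.3 ms

Sorted: 678, 797, 853, 861, 919, 1129, 1210, 1314, 4162 → median = 919
|x − 919| sorted: 0, 58, 66, 122, 210, 241, 291, 395, 3243 → MAD = 210
Robust SD ≈ 1.4826 × 210 = 311.346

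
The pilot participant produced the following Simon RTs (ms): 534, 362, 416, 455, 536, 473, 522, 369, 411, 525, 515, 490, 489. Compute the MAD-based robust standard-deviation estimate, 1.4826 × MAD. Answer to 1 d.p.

Sorted: 362, 369, 411, 416, 455, 473, 489, 490, 515, 522, 525, 534, 536 → median = 489
|x − 489| sorted: 0, 1, 16, 26, 33, 34, 36, 45, 47, 73, 78, 120, 127 → MAD = 36
Robust SD ≈ 1.4826 × 36 = 53.374

53.4 ms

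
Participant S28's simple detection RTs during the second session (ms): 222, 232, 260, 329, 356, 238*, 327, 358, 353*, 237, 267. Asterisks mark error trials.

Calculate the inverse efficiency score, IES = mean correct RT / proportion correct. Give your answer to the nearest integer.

Correct trials (n=9): 222, 232, 260, 329, 356, 327, 358, 237, 267
Mean correct RT = 2588/9 = 287.5556 ms
Proportion correct = 9/11
IES = 287.5556 / (9/11) = 351.457 ms

351 ms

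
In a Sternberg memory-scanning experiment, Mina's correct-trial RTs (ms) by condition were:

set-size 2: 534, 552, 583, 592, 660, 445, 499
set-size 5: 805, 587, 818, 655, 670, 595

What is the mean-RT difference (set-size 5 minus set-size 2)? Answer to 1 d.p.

136.2 ms

M(set-size 2) = 3865/7 = 552.143
M(set-size 5) = 4130/6 = 688.333
Difference = 688.333 − 552.143 = 136.190 ms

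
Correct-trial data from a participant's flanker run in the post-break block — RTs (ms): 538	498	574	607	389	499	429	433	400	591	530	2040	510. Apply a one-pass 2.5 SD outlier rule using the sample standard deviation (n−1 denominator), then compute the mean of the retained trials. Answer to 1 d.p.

n = 13, ΣRT = 8038, M = 618.308
Σ(x−M)² = 2249148.77; s = √(2249148.77/12) = 432.931
Cutoffs: 618.308 ± 2.5·432.931 → [-464.0, 1700.6]
Outside: 2040 → excluded.
Retained (n=12): Σ = 5998, mean = 5998/12 = 499.833

499.8 ms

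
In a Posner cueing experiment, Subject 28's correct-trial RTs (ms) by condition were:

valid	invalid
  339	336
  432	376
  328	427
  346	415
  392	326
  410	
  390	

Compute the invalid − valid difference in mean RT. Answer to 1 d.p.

M(valid) = 2637/7 = 376.714
M(invalid) = 1880/5 = 376.000
Difference = 376.000 − 376.714 = -0.714 ms

-0.7 ms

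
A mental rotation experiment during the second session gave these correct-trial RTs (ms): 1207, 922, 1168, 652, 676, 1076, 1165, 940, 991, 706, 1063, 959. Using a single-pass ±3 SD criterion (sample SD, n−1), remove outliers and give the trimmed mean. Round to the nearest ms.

960 ms

n = 12, ΣRT = 11525, M = 960.417
Σ(x−M)² = 413202.92; s = √(413202.92/11) = 193.814
Cutoffs: 960.417 ± 3·193.814 → [379.0, 1541.9]
No RTs fall outside the cutoffs; all 12 retained. Mean = 11525/12 = 960.417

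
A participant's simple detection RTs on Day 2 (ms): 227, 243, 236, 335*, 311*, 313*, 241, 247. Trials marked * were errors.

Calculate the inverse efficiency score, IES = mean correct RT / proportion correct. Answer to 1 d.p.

382.1 ms

Correct trials (n=5): 227, 243, 236, 241, 247
Mean correct RT = 1194/5 = 238.8000 ms
Proportion correct = 5/8
IES = 238.8000 / (5/8) = 382.080 ms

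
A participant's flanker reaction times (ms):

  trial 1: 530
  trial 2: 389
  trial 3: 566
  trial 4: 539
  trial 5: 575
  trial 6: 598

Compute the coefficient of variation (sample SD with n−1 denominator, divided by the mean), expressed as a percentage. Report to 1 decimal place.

14.0%

n = 6, Σ = 3197, M = 532.8333
Σ(x−M)² = 27858.833; s = √(27858.833/5) = 74.6443
CV = 74.6443 / 532.8333 = 0.14009 = 14.009%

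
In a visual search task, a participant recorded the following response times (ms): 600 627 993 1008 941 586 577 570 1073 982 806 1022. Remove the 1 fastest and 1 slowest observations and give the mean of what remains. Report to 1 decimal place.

814.2 ms

Sorted: 570, 577, 586, 600, 627, 806, 941, 982, 993, 1008, 1022, 1073
Drop lowest 1 (570) and highest 1 (1073)
Remaining (n=10): Σ = 8142, mean = 8142/10 = 814.200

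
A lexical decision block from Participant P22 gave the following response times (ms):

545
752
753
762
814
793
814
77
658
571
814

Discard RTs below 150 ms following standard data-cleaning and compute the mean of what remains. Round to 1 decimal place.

727.6 ms

Excluded: 77
Retained (n=10): Σ = 7276
Mean = 7276/10 = 727.6000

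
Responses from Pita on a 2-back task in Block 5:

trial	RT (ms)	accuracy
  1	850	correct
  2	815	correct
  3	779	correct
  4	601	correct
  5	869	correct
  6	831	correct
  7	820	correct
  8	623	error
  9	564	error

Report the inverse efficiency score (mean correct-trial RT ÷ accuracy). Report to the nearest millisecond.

Correct trials (n=7): 850, 815, 779, 601, 869, 831, 820
Mean correct RT = 5565/7 = 795.0000 ms
Proportion correct = 7/9
IES = 795.0000 / (7/9) = 1022.143 ms

1022 ms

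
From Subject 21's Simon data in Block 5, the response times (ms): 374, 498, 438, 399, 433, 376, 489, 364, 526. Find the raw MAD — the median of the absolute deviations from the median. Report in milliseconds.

Sorted: 364, 374, 376, 399, 433, 438, 489, 498, 526 → median = 433
|x − 433|: 59, 65, 5, 34, 0, 57, 56, 69, 93
Sorted deviations: 0, 5, 34, 56, 57, 59, 65, 69, 93 → MAD = 57

57 ms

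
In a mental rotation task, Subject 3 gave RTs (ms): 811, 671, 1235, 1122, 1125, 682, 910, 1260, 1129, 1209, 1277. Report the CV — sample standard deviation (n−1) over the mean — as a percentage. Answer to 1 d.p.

22.1%

n = 11, Σ = 11431, M = 1039.1818
Σ(x−M)² = 526683.636; s = √(526683.636/10) = 229.4959
CV = 229.4959 / 1039.1818 = 0.22084 = 22.084%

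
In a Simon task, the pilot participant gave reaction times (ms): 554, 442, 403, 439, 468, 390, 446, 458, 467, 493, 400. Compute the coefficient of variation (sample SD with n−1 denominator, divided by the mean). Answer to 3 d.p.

n = 11, Σ = 4960, M = 450.9091
Σ(x−M)² = 21842.909; s = √(21842.909/10) = 46.7364
CV = 46.7364 / 450.9091 = 0.10365

0.104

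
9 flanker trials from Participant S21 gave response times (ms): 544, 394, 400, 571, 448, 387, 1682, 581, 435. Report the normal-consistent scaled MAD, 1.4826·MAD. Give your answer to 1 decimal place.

Sorted: 387, 394, 400, 435, 448, 544, 571, 581, 1682 → median = 448
|x − 448| sorted: 0, 13, 48, 54, 61, 96, 123, 133, 1234 → MAD = 61
Robust SD ≈ 1.4826 × 61 = 90.439

90.4 ms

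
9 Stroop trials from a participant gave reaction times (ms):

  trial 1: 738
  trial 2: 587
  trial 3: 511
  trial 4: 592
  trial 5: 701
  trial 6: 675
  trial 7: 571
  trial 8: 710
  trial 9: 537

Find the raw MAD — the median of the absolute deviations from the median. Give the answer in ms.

81 ms

Sorted: 511, 537, 571, 587, 592, 675, 701, 710, 738 → median = 592
|x − 592|: 146, 5, 81, 0, 109, 83, 21, 118, 55
Sorted deviations: 0, 5, 21, 55, 81, 83, 109, 118, 146 → MAD = 81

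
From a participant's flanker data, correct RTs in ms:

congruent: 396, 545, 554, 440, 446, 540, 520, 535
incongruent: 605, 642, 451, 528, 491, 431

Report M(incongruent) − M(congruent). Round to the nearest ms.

M(congruent) = 3976/8 = 497.000
M(incongruent) = 3148/6 = 524.667
Difference = 524.667 − 497.000 = 27.667 ms

28 ms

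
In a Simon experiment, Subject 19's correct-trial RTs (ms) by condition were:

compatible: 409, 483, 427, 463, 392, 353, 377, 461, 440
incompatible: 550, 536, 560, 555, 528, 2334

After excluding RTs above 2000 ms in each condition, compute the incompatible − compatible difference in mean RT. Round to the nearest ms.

incompatible: exclude 2334
M(compatible) = 3805/9 = 422.778
M(incompatible) = 2729/5 = 545.800
Difference = 545.800 − 422.778 = 123.022 ms

123 ms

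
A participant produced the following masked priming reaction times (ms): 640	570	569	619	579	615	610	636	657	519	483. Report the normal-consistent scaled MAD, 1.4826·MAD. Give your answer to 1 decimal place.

Sorted: 483, 519, 569, 570, 579, 610, 615, 619, 636, 640, 657 → median = 610
|x − 610| sorted: 0, 5, 9, 26, 30, 31, 40, 41, 47, 91, 127 → MAD = 31
Robust SD ≈ 1.4826 × 31 = 45.961

46.0 ms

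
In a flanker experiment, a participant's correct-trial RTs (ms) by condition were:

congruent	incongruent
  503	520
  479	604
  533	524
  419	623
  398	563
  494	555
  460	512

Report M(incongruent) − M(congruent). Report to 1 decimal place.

M(congruent) = 3286/7 = 469.429
M(incongruent) = 3901/7 = 557.286
Difference = 557.286 − 469.429 = 87.857 ms

87.9 ms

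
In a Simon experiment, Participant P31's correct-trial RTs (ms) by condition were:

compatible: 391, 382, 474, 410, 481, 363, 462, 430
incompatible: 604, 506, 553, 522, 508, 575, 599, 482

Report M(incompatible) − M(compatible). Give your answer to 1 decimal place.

119.5 ms

M(compatible) = 3393/8 = 424.125
M(incompatible) = 4349/8 = 543.625
Difference = 543.625 − 424.125 = 119.500 ms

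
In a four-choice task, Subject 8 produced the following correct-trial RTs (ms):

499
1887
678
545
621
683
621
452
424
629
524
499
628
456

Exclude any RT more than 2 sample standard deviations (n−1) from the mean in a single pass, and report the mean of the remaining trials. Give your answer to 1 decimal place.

n = 14, ΣRT = 9146, M = 653.286
Σ(x−M)² = 1734916.86; s = √(1734916.86/13) = 365.315
Cutoffs: 653.286 ± 2·365.315 → [-77.3, 1383.9]
Outside: 1887 → excluded.
Retained (n=13): Σ = 7259, mean = 7259/13 = 558.385

558.4 ms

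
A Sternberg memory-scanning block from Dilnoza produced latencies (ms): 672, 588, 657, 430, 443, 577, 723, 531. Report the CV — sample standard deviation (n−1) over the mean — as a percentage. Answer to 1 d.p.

n = 8, Σ = 4621, M = 577.6250
Σ(x−M)² = 78539.875; s = √(78539.875/7) = 105.9244
CV = 105.9244 / 577.6250 = 0.18338 = 18.338%

18.3%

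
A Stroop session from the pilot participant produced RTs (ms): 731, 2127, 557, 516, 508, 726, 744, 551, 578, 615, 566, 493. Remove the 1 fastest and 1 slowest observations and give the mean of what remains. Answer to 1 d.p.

Sorted: 493, 508, 516, 551, 557, 566, 578, 615, 726, 731, 744, 2127
Drop lowest 1 (493) and highest 1 (2127)
Remaining (n=10): Σ = 6092, mean = 6092/10 = 609.200

609.2 ms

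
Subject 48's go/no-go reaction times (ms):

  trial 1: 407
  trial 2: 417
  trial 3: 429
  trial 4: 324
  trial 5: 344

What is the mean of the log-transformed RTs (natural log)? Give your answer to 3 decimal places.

5.945

ln(RT): 6.0088, 6.0331, 6.0615, 5.7807, 5.8406
Σ ln(RT) = 29.7247
Mean = 29.7247/5 = 5.94495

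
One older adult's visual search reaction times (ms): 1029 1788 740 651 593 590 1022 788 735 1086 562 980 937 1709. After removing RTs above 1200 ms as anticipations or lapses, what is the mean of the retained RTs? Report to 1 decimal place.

809.4 ms

Excluded: 1709, 1788
Retained (n=12): Σ = 9713
Mean = 9713/12 = 809.4167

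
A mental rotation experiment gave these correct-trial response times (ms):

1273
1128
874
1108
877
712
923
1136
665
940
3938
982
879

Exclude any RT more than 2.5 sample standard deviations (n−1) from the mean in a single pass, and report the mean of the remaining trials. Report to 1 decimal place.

n = 13, ΣRT = 15435, M = 1187.308
Σ(x−M)² = 8547490.77; s = √(8547490.77/12) = 843.973
Cutoffs: 1187.308 ± 2.5·843.973 → [-922.6, 3297.2]
Outside: 3938 → excluded.
Retained (n=12): Σ = 11497, mean = 11497/12 = 958.083

958.1 ms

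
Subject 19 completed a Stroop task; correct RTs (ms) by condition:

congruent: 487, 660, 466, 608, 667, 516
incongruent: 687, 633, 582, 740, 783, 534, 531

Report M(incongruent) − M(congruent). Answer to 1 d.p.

74.1 ms

M(congruent) = 3404/6 = 567.333
M(incongruent) = 4490/7 = 641.429
Difference = 641.429 − 567.333 = 74.095 ms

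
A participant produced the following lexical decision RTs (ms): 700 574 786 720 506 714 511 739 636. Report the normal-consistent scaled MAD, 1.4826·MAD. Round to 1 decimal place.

Sorted: 506, 511, 574, 636, 700, 714, 720, 739, 786 → median = 700
|x − 700| sorted: 0, 14, 20, 39, 64, 86, 126, 189, 194 → MAD = 64
Robust SD ≈ 1.4826 × 64 = 94.886

94.9 ms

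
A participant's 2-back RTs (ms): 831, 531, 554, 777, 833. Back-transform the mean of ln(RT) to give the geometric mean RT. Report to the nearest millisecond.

ln(RT): 6.7226, 6.2748, 6.3172, 6.6554, 6.7250
Mean ln(RT) = 32.6950/5 = 6.53901
Geometric mean = exp(6.53901) = 691.60 ms

692 ms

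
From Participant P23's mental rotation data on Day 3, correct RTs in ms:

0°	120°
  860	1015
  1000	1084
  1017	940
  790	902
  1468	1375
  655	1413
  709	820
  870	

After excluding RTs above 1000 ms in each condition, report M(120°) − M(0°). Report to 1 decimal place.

0°: exclude 1017, 1468
120°: exclude 1015, 1084, 1375, 1413
M(0°) = 4884/6 = 814.000
M(120°) = 2662/3 = 887.333
Difference = 887.333 − 814.000 = 73.333 ms

73.3 ms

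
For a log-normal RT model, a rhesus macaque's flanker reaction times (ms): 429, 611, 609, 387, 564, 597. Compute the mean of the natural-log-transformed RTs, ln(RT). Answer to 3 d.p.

6.262

ln(RT): 6.0615, 6.4151, 6.4118, 5.9584, 6.3351, 6.3919
Σ ln(RT) = 37.5738
Mean = 37.5738/6 = 6.26229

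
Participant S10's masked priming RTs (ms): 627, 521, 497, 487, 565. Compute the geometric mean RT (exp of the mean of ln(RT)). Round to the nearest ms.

537 ms

ln(RT): 6.4409, 6.2558, 6.2086, 6.1883, 6.3368
Mean ln(RT) = 31.4304/5 = 6.28608
Geometric mean = exp(6.28608) = 537.04 ms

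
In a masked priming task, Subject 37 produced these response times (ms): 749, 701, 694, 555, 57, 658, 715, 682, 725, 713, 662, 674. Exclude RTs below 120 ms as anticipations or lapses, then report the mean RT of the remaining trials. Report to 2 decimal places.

Excluded: 57
Retained (n=11): Σ = 7528
Mean = 7528/11 = 684.3636

684.36 ms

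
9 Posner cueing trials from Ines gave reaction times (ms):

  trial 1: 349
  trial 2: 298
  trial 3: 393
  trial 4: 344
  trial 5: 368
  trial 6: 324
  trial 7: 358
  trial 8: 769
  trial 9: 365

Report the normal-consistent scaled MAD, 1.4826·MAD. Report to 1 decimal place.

20.8 ms

Sorted: 298, 324, 344, 349, 358, 365, 368, 393, 769 → median = 358
|x − 358| sorted: 0, 7, 9, 10, 14, 34, 35, 60, 411 → MAD = 14
Robust SD ≈ 1.4826 × 14 = 20.756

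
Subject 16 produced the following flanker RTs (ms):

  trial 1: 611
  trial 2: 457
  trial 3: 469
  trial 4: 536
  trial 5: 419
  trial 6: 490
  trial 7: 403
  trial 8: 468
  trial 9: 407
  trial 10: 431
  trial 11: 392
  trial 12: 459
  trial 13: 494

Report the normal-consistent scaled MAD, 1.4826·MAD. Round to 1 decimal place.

51.9 ms

Sorted: 392, 403, 407, 419, 431, 457, 459, 468, 469, 490, 494, 536, 611 → median = 459
|x − 459| sorted: 0, 2, 9, 10, 28, 31, 35, 40, 52, 56, 67, 77, 152 → MAD = 35
Robust SD ≈ 1.4826 × 35 = 51.891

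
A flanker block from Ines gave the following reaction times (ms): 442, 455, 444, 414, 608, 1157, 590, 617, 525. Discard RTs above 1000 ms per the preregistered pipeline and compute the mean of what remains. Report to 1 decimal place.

Excluded: 1157
Retained (n=8): Σ = 4095
Mean = 4095/8 = 511.8750

511.9 ms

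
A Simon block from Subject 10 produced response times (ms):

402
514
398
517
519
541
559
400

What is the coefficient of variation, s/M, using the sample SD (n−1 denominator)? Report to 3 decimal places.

0.143

n = 8, Σ = 3850, M = 481.2500
Σ(x−M)² = 33203.500; s = √(33203.500/7) = 68.8720
CV = 68.8720 / 481.2500 = 0.14311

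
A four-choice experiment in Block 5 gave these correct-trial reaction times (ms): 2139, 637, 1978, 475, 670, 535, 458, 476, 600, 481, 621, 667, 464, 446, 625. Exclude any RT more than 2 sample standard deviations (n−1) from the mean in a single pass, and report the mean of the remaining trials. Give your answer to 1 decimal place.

550.4 ms

n = 15, ΣRT = 11272, M = 751.467
Σ(x−M)² = 4046859.73; s = √(4046859.73/14) = 537.644
Cutoffs: 751.467 ± 2·537.644 → [-323.8, 1826.8]
Outside: 1978, 2139 → excluded.
Retained (n=13): Σ = 7155, mean = 7155/13 = 550.385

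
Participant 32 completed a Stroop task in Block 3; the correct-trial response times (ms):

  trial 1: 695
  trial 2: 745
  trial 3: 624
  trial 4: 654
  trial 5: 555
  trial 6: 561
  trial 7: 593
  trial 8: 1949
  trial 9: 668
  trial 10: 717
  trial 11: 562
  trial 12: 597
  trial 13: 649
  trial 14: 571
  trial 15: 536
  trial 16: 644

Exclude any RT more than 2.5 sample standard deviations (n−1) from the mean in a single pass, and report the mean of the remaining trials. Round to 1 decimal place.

624.7 ms

n = 16, ΣRT = 11320, M = 707.500
Σ(x−M)² = 1701078.00; s = √(1701078.00/15) = 336.757
Cutoffs: 707.500 ± 2.5·336.757 → [-134.4, 1549.4]
Outside: 1949 → excluded.
Retained (n=15): Σ = 9371, mean = 9371/15 = 624.733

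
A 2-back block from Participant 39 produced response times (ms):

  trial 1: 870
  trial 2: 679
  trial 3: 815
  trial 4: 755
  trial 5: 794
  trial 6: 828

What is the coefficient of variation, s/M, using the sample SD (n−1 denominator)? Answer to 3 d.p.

n = 6, Σ = 4741, M = 790.1667
Σ(x−M)² = 22030.833; s = √(22030.833/5) = 66.3790
CV = 66.3790 / 790.1667 = 0.08401

0.084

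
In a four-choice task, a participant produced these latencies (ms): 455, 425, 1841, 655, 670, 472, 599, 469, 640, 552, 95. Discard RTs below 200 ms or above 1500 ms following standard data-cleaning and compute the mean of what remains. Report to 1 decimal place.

Excluded: 95, 1841
Retained (n=9): Σ = 4937
Mean = 4937/9 = 548.5556

548.6 ms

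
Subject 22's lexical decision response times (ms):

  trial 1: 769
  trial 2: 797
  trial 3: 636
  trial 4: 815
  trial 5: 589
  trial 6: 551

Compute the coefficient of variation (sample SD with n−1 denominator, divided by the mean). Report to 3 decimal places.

n = 6, Σ = 4157, M = 692.8333
Σ(x−M)² = 65704.833; s = √(65704.833/5) = 114.6341
CV = 114.6341 / 692.8333 = 0.16546

0.165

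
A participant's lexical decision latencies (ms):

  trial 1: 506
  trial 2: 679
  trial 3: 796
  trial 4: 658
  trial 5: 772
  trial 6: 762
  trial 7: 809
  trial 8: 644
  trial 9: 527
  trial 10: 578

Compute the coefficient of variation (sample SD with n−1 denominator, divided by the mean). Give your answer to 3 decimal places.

0.165

n = 10, Σ = 6731, M = 673.1000
Σ(x−M)² = 110678.900; s = √(110678.900/9) = 110.8948
CV = 110.8948 / 673.1000 = 0.16475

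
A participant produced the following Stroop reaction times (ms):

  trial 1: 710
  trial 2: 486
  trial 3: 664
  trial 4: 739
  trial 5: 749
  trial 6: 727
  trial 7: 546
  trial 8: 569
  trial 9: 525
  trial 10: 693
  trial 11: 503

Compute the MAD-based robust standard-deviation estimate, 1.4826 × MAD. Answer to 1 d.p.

126.0 ms

Sorted: 486, 503, 525, 546, 569, 664, 693, 710, 727, 739, 749 → median = 664
|x − 664| sorted: 0, 29, 46, 63, 75, 85, 95, 118, 139, 161, 178 → MAD = 85
Robust SD ≈ 1.4826 × 85 = 126.021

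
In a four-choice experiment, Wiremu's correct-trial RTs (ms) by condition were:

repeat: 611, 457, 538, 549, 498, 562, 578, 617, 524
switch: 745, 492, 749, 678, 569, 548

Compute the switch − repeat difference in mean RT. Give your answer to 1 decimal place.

81.9 ms

M(repeat) = 4934/9 = 548.222
M(switch) = 3781/6 = 630.167
Difference = 630.167 − 548.222 = 81.944 ms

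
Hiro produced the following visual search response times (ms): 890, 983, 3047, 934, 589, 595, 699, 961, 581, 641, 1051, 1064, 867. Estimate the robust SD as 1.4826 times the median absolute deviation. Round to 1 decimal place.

Sorted: 581, 589, 595, 641, 699, 867, 890, 934, 961, 983, 1051, 1064, 3047 → median = 890
|x − 890| sorted: 0, 23, 44, 71, 93, 161, 174, 191, 249, 295, 301, 309, 2157 → MAD = 174
Robust SD ≈ 1.4826 × 174 = 257.972

258.0 ms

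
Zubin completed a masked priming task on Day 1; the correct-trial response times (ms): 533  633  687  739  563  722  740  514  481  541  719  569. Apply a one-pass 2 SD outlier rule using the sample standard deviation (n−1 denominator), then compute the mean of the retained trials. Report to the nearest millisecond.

n = 12, ΣRT = 7441, M = 620.083
Σ(x−M)² = 103640.92; s = √(103640.92/11) = 97.066
Cutoffs: 620.083 ± 2·97.066 → [426.0, 814.2]
No RTs fall outside the cutoffs; all 12 retained. Mean = 7441/12 = 620.083

620 ms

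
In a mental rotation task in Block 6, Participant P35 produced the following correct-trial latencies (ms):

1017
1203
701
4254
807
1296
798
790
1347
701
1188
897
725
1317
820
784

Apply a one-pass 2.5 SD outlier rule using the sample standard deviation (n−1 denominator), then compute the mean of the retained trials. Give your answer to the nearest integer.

959 ms

n = 16, ΣRT = 18645, M = 1165.312
Σ(x−M)² = 11002865.44; s = √(11002865.44/15) = 856.460
Cutoffs: 1165.312 ± 2.5·856.460 → [-975.8, 3306.5]
Outside: 4254 → excluded.
Retained (n=15): Σ = 14391, mean = 14391/15 = 959.400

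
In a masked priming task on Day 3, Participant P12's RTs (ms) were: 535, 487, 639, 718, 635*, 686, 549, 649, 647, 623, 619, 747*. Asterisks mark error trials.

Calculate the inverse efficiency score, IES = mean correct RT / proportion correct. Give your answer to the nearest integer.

738 ms

Correct trials (n=10): 535, 487, 639, 718, 686, 549, 649, 647, 623, 619
Mean correct RT = 6152/10 = 615.2000 ms
Proportion correct = 10/12
IES = 615.2000 / (10/12) = 738.240 ms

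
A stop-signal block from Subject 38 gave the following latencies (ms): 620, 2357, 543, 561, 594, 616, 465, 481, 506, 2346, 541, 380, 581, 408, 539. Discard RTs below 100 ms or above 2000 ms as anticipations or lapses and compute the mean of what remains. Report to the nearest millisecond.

Excluded: 2346, 2357
Retained (n=13): Σ = 6835
Mean = 6835/13 = 525.7692

526 ms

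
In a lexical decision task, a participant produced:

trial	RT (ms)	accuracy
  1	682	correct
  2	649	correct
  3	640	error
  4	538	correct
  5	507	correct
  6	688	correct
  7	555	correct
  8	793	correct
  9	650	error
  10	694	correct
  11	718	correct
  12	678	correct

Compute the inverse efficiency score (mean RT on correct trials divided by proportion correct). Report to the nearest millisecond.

780 ms

Correct trials (n=10): 682, 649, 538, 507, 688, 555, 793, 694, 718, 678
Mean correct RT = 6502/10 = 650.2000 ms
Proportion correct = 10/12
IES = 650.2000 / (10/12) = 780.240 ms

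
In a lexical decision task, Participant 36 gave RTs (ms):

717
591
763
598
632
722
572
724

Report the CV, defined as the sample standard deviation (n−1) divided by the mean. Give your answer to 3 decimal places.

0.112

n = 8, Σ = 5319, M = 664.8750
Σ(x−M)² = 38740.875; s = √(38740.875/7) = 74.3936
CV = 74.3936 / 664.8750 = 0.11189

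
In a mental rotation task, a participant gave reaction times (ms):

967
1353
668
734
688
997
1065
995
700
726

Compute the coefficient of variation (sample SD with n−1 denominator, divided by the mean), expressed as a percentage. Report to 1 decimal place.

n = 10, Σ = 8893, M = 889.3000
Σ(x−M)² = 450812.100; s = √(450812.100/9) = 223.8085
CV = 223.8085 / 889.3000 = 0.25167 = 25.167%

25.2%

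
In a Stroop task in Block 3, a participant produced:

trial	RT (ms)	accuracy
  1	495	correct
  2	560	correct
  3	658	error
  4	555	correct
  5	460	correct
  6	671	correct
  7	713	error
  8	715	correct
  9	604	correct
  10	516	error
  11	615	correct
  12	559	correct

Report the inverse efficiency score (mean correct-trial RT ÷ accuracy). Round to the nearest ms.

775 ms

Correct trials (n=9): 495, 560, 555, 460, 671, 715, 604, 615, 559
Mean correct RT = 5234/9 = 581.5556 ms
Proportion correct = 9/12
IES = 581.5556 / (9/12) = 775.407 ms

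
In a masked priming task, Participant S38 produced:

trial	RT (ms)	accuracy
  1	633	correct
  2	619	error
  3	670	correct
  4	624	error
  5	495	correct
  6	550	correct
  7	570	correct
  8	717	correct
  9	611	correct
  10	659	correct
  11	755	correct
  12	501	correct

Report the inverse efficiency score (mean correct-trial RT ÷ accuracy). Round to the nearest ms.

739 ms

Correct trials (n=10): 633, 670, 495, 550, 570, 717, 611, 659, 755, 501
Mean correct RT = 6161/10 = 616.1000 ms
Proportion correct = 10/12
IES = 616.1000 / (10/12) = 739.320 ms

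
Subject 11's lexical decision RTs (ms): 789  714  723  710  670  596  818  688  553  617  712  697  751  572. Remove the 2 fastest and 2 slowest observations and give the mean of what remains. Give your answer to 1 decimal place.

Sorted: 553, 572, 596, 617, 670, 688, 697, 710, 712, 714, 723, 751, 789, 818
Drop lowest 2 (553, 572) and highest 2 (789, 818)
Remaining (n=10): Σ = 6878, mean = 6878/10 = 687.800

687.8 ms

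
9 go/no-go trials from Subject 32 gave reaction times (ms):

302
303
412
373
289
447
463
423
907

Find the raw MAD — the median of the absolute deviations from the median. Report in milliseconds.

51 ms

Sorted: 289, 302, 303, 373, 412, 423, 447, 463, 907 → median = 412
|x − 412|: 110, 109, 0, 39, 123, 35, 51, 11, 495
Sorted deviations: 0, 11, 35, 39, 51, 109, 110, 123, 495 → MAD = 51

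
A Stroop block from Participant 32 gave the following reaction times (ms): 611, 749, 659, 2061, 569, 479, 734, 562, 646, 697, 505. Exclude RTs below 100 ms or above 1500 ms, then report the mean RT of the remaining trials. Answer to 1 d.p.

621.1 ms

Excluded: 2061
Retained (n=10): Σ = 6211
Mean = 6211/10 = 621.1000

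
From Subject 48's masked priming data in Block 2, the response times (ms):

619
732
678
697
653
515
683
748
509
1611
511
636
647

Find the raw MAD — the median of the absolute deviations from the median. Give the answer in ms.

Sorted: 509, 511, 515, 619, 636, 647, 653, 678, 683, 697, 732, 748, 1611 → median = 653
|x − 653|: 34, 79, 25, 44, 0, 138, 30, 95, 144, 958, 142, 17, 6
Sorted deviations: 0, 6, 17, 25, 30, 34, 44, 79, 95, 138, 142, 144, 958 → MAD = 44

44 ms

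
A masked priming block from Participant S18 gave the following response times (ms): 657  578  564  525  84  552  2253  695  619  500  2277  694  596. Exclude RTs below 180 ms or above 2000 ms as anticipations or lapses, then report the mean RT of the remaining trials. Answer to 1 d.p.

598.0 ms

Excluded: 84, 2253, 2277
Retained (n=10): Σ = 5980
Mean = 5980/10 = 598.0000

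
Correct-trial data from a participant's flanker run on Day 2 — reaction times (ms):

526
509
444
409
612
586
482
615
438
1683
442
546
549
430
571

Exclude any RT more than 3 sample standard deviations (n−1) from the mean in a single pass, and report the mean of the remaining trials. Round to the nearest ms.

n = 15, ΣRT = 8842, M = 589.467
Σ(x−M)² = 1346753.73; s = √(1346753.73/14) = 310.156
Cutoffs: 589.467 ± 3·310.156 → [-341.0, 1519.9]
Outside: 1683 → excluded.
Retained (n=14): Σ = 7159, mean = 7159/14 = 511.357

511 ms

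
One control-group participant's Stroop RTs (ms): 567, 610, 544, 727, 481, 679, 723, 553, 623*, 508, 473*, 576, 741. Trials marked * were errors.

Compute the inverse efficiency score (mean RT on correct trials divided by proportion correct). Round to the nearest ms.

721 ms

Correct trials (n=11): 567, 610, 544, 727, 481, 679, 723, 553, 508, 576, 741
Mean correct RT = 6709/11 = 609.9091 ms
Proportion correct = 11/13
IES = 609.9091 / (11/13) = 720.802 ms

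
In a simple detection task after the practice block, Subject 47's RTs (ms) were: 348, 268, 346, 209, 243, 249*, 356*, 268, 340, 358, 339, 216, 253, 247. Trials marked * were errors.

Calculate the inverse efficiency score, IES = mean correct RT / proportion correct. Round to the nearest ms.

Correct trials (n=12): 348, 268, 346, 209, 243, 268, 340, 358, 339, 216, 253, 247
Mean correct RT = 3435/12 = 286.2500 ms
Proportion correct = 12/14
IES = 286.2500 / (12/14) = 333.958 ms

334 ms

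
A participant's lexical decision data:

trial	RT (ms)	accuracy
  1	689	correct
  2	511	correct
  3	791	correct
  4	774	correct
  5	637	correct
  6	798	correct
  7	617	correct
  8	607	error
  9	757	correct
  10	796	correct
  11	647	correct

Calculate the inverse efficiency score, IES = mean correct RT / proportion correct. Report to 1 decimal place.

Correct trials (n=10): 689, 511, 791, 774, 637, 798, 617, 757, 796, 647
Mean correct RT = 7017/10 = 701.7000 ms
Proportion correct = 10/11
IES = 701.7000 / (10/11) = 771.870 ms

771.9 ms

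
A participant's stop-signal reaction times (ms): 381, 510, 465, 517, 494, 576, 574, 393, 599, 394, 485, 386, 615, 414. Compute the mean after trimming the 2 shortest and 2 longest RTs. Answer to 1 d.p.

Sorted: 381, 386, 393, 394, 414, 465, 485, 494, 510, 517, 574, 576, 599, 615
Drop lowest 2 (381, 386) and highest 2 (599, 615)
Remaining (n=10): Σ = 4822, mean = 4822/10 = 482.200

482.2 ms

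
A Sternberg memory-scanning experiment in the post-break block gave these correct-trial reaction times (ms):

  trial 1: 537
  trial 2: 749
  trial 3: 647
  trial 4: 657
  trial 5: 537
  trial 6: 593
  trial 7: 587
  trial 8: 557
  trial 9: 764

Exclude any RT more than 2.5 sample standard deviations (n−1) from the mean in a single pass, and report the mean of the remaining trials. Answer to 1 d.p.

625.3 ms

n = 9, ΣRT = 5628, M = 625.333
Σ(x−M)² = 58784.00; s = √(58784.00/8) = 85.720
Cutoffs: 625.333 ± 2.5·85.720 → [411.0, 839.6]
No RTs fall outside the cutoffs; all 9 retained. Mean = 5628/9 = 625.333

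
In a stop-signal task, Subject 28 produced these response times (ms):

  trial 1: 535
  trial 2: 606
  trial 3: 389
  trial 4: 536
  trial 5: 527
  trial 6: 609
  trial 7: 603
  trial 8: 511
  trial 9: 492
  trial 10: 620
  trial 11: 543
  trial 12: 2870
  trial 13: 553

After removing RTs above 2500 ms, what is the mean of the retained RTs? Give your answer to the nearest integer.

Excluded: 2870
Retained (n=12): Σ = 6524
Mean = 6524/12 = 543.6667

544 ms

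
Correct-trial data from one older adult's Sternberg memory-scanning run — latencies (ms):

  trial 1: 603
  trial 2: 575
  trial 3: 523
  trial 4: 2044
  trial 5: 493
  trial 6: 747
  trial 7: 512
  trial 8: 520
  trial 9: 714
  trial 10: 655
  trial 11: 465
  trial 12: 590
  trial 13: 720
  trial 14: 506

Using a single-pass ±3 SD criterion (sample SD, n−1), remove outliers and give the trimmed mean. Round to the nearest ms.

586 ms

n = 14, ΣRT = 9667, M = 690.500
Σ(x−M)² = 2081819.50; s = √(2081819.50/13) = 400.175
Cutoffs: 690.500 ± 3·400.175 → [-510.0, 1891.0]
Outside: 2044 → excluded.
Retained (n=13): Σ = 7623, mean = 7623/13 = 586.385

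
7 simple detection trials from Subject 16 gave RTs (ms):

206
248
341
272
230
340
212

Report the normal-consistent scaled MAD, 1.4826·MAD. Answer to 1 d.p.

Sorted: 206, 212, 230, 248, 272, 340, 341 → median = 248
|x − 248| sorted: 0, 18, 24, 36, 42, 92, 93 → MAD = 36
Robust SD ≈ 1.4826 × 36 = 53.374

53.4 ms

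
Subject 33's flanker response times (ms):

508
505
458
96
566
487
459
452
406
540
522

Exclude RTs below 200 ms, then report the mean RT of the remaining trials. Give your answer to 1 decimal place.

490.3 ms

Excluded: 96
Retained (n=10): Σ = 4903
Mean = 4903/10 = 490.3000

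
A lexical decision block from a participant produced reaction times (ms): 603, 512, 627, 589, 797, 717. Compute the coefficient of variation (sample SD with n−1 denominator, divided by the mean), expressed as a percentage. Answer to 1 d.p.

n = 6, Σ = 3845, M = 640.8333
Σ(x−M)² = 51096.833; s = √(51096.833/5) = 101.0909
CV = 101.0909 / 640.8333 = 0.15775 = 15.775%

15.8%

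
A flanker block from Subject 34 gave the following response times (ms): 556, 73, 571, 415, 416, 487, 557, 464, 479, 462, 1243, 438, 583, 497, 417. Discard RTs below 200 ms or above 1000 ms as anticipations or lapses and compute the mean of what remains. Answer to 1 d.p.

Excluded: 73, 1243
Retained (n=13): Σ = 6342
Mean = 6342/13 = 487.8462

487.8 ms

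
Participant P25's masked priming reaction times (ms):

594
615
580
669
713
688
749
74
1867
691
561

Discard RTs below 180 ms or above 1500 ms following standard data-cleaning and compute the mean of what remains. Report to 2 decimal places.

651.11 ms

Excluded: 74, 1867
Retained (n=9): Σ = 5860
Mean = 5860/9 = 651.1111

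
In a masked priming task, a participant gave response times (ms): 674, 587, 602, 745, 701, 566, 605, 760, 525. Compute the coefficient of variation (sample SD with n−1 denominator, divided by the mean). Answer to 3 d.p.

n = 9, Σ = 5765, M = 640.5556
Σ(x−M)² = 54478.222; s = √(54478.222/8) = 82.5214
CV = 82.5214 / 640.5556 = 0.12883

0.129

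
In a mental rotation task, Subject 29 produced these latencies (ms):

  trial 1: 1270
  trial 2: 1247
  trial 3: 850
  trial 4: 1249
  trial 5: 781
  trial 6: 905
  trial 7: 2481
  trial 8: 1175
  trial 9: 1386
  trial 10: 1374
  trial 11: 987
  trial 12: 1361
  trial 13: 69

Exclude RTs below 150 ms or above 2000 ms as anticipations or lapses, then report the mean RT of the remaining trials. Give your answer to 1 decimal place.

Excluded: 69, 2481
Retained (n=11): Σ = 12585
Mean = 12585/11 = 1144.0909

1144.1 ms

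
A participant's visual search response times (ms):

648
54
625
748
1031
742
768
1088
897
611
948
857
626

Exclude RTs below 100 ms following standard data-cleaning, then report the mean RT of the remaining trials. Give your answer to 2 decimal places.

799.08 ms

Excluded: 54
Retained (n=12): Σ = 9589
Mean = 9589/12 = 799.0833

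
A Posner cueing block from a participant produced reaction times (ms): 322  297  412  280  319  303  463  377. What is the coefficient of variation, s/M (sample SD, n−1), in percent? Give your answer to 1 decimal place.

n = 8, Σ = 2773, M = 346.6250
Σ(x−M)² = 28913.875; s = √(28913.875/7) = 64.2694
CV = 64.2694 / 346.6250 = 0.18541 = 18.541%

18.5%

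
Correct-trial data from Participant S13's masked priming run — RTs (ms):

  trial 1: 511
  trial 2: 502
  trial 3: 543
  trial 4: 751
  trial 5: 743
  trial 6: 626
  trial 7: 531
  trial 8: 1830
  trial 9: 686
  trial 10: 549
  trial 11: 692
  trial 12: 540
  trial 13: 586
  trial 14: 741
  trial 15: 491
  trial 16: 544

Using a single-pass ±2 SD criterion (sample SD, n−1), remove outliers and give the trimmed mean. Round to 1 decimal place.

n = 16, ΣRT = 10866, M = 679.125
Σ(x−M)² = 1539343.75; s = √(1539343.75/15) = 320.348
Cutoffs: 679.125 ± 2·320.348 → [38.4, 1319.8]
Outside: 1830 → excluded.
Retained (n=15): Σ = 9036, mean = 9036/15 = 602.400

602.4 ms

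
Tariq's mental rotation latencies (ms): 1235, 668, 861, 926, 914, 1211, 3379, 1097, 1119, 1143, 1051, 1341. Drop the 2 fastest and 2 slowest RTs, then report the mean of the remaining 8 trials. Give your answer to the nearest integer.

Sorted: 668, 861, 914, 926, 1051, 1097, 1119, 1143, 1211, 1235, 1341, 3379
Drop lowest 2 (668, 861) and highest 2 (1341, 3379)
Remaining (n=8): Σ = 8696, mean = 8696/8 = 1087.000

1087 ms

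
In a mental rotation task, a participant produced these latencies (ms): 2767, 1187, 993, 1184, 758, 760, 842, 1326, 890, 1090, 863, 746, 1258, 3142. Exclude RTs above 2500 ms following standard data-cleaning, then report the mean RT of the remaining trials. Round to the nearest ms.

991 ms

Excluded: 2767, 3142
Retained (n=12): Σ = 11897
Mean = 11897/12 = 991.4167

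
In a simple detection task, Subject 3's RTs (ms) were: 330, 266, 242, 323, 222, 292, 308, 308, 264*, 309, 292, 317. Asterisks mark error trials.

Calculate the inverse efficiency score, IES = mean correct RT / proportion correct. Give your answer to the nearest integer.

318 ms

Correct trials (n=11): 330, 266, 242, 323, 222, 292, 308, 308, 309, 292, 317
Mean correct RT = 3209/11 = 291.7273 ms
Proportion correct = 11/12
IES = 291.7273 / (11/12) = 318.248 ms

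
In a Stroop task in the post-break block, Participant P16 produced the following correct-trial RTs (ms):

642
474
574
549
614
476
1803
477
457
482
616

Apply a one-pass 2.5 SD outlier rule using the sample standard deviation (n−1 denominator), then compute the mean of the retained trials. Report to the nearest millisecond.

536 ms

n = 11, ΣRT = 7164, M = 651.273
Σ(x−M)² = 1504538.18; s = √(1504538.18/10) = 387.884
Cutoffs: 651.273 ± 2.5·387.884 → [-318.4, 1621.0]
Outside: 1803 → excluded.
Retained (n=10): Σ = 5361, mean = 5361/10 = 536.100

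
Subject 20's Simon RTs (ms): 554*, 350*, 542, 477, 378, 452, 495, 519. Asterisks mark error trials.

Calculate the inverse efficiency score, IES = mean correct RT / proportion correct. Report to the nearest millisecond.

Correct trials (n=6): 542, 477, 378, 452, 495, 519
Mean correct RT = 2863/6 = 477.1667 ms
Proportion correct = 6/8
IES = 477.1667 / (6/8) = 636.222 ms

636 ms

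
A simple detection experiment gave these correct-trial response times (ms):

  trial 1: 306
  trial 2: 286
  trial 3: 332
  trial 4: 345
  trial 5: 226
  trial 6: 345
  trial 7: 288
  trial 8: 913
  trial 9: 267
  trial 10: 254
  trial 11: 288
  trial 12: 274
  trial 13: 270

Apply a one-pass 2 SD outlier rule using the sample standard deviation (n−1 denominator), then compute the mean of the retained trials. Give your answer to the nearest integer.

290 ms

n = 13, ΣRT = 4394, M = 338.000
Σ(x−M)² = 372848.00; s = √(372848.00/12) = 176.269
Cutoffs: 338.000 ± 2·176.269 → [-14.5, 690.5]
Outside: 913 → excluded.
Retained (n=12): Σ = 3481, mean = 3481/12 = 290.083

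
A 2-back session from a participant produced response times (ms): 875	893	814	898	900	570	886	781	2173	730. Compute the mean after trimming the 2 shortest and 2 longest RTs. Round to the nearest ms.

858 ms

Sorted: 570, 730, 781, 814, 875, 886, 893, 898, 900, 2173
Drop lowest 2 (570, 730) and highest 2 (900, 2173)
Remaining (n=6): Σ = 5147, mean = 5147/6 = 857.833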